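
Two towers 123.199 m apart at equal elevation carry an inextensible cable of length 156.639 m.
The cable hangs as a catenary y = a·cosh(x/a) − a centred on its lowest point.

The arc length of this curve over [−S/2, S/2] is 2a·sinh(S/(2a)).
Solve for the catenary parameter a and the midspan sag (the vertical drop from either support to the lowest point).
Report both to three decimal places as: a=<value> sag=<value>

a=50.123 sag=42.862

seed: a₀ = √(S³/(24(L−S))) = √(123.199³/(24·33.440)) = 48.269413
iter 1: u=1.276160  f(a)=+2.831e+00  f'(a)=-1.625e+00  a ← 48.269413 − (+2.831e+00/-1.625e+00) = 50.011855
iter 2: u=1.231698  f(a)=+1.605e-01  f'(a)=-1.445e+00  a ← 50.011855 − (+1.605e-01/-1.445e+00) = 50.122918
iter 3: u=1.228969  f(a)=+5.846e-04  f'(a)=-1.435e+00  a ← 50.122918 − (+5.846e-04/-1.435e+00) = 50.123326
iter 4: u=1.228959  f(a)=+7.818e-09  f'(a)=-1.435e+00  a ← 50.123326 − (+7.818e-09/-1.435e+00) = 50.123326
iter 5: u=1.228959  f(a)=-5.684e-14  f'(a)=-1.435e+00  a ← 50.123326 − (-5.684e-14/-1.435e+00) = 50.123326
converged: |Δa| < 1e-12 after 5 iterations
sag = a·(cosh(S/(2a)) − 1) = 50.123326·(cosh(1.228959) − 1) = 42.862113
T_max/T_min = cosh(S/(2a)) = 1.855133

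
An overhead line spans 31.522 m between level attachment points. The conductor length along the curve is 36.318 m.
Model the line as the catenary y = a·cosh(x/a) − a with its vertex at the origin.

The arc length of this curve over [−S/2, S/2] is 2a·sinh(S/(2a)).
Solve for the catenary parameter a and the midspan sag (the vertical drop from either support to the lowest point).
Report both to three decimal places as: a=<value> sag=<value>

seed: a₀ = √(S³/(24(L−S))) = √(31.522³/(24·4.796)) = 16.495878
iter 1: u=0.955451  f(a)=+2.237e-01  f'(a)=-6.363e-01  a ← 16.495878 − (+2.237e-01/-6.363e-01) = 16.847476
iter 2: u=0.935511  f(a)=+7.353e-03  f'(a)=-5.951e-01  a ← 16.847476 − (+7.353e-03/-5.951e-01) = 16.859831
iter 3: u=0.934825  f(a)=+8.540e-06  f'(a)=-5.937e-01  a ← 16.859831 − (+8.540e-06/-5.937e-01) = 16.859846
iter 4: u=0.934825  f(a)=+1.155e-11  f'(a)=-5.937e-01  a ← 16.859846 − (+1.155e-11/-5.937e-01) = 16.859846
iter 5: u=0.934825  f(a)=+0.000e+00  f'(a)=-5.937e-01  a ← 16.859846 − (+0.000e+00/-5.937e-01) = 16.859846
converged: |Δa| < 1e-12 after 5 iterations
sag = a·(cosh(S/(2a)) − 1) = 16.859846·(cosh(0.934825) − 1) = 7.919252
T_max/T_min = cosh(S/(2a)) = 1.469711

a=16.860 sag=7.919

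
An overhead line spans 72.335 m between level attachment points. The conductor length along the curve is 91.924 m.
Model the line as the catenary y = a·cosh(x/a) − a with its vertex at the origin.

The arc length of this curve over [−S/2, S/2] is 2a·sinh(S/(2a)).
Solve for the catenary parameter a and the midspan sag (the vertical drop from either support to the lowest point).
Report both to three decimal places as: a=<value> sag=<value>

a=29.461 sag=25.133

seed: a₀ = √(S³/(24(L−S))) = √(72.335³/(24·19.589)) = 28.373373
iter 1: u=1.274699  f(a)=+1.654e+00  f'(a)=-1.619e+00  a ← 28.373373 − (+1.654e+00/-1.619e+00) = 29.395531
iter 2: u=1.230374  f(a)=+9.361e-02  f'(a)=-1.440e+00  a ← 29.395531 − (+9.361e-02/-1.440e+00) = 29.460530
iter 3: u=1.227660  f(a)=+3.394e-04  f'(a)=-1.430e+00  a ← 29.460530 − (+3.394e-04/-1.430e+00) = 29.460767
iter 4: u=1.227650  f(a)=+4.498e-09  f'(a)=-1.430e+00  a ← 29.460767 − (+4.498e-09/-1.430e+00) = 29.460767
iter 5: u=1.227650  f(a)=+0.000e+00  f'(a)=-1.430e+00  a ← 29.460767 − (+0.000e+00/-1.430e+00) = 29.460767
converged: |Δa| < 1e-12 after 5 iterations
sag = a·(cosh(S/(2a)) − 1) = 29.460767·(cosh(1.227650) − 1) = 25.132660
T_max/T_min = cosh(S/(2a)) = 1.853089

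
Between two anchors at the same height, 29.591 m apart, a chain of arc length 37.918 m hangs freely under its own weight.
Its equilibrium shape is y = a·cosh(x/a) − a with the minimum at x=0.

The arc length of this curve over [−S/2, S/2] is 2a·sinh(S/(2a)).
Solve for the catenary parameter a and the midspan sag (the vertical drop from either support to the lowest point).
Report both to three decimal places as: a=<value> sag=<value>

a=11.839 sag=10.513

seed: a₀ = √(S³/(24(L−S))) = √(29.591³/(24·8.327)) = 11.386482
iter 1: u=1.299392  f(a)=+7.319e-01  f'(a)=-1.725e+00  a ← 11.386482 − (+7.319e-01/-1.725e+00) = 11.810793
iter 2: u=1.252710  f(a)=+4.290e-02  f'(a)=-1.528e+00  a ← 11.810793 − (+4.290e-02/-1.528e+00) = 11.838867
iter 3: u=1.249739  f(a)=+1.677e-04  f'(a)=-1.516e+00  a ← 11.838867 − (+1.677e-04/-1.516e+00) = 11.838978
iter 4: u=1.249728  f(a)=+2.585e-09  f'(a)=-1.516e+00  a ← 11.838978 − (+2.585e-09/-1.516e+00) = 11.838978
iter 5: u=1.249728  f(a)=+0.000e+00  f'(a)=-1.516e+00  a ← 11.838978 − (+0.000e+00/-1.516e+00) = 11.838978
converged: |Δa| < 1e-12 after 5 iterations
sag = a·(cosh(S/(2a)) − 1) = 11.838978·(cosh(1.249728) − 1) = 10.512869
T_max/T_min = cosh(S/(2a)) = 1.887988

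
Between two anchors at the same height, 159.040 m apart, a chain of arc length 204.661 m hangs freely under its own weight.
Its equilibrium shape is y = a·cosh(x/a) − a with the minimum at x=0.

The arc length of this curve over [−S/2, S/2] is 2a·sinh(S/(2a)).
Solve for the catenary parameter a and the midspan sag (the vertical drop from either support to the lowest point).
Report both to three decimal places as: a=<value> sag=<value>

seed: a₀ = √(S³/(24(L−S))) = √(159.040³/(24·45.621)) = 60.613802
iter 1: u=1.311912  f(a)=+4.091e+00  f'(a)=-1.781e+00  a ← 60.613802 − (+4.091e+00/-1.781e+00) = 62.910906
iter 2: u=1.264010  f(a)=+2.440e-01  f'(a)=-1.574e+00  a ← 62.910906 − (+2.440e-01/-1.574e+00) = 63.065941
iter 3: u=1.260902  f(a)=+9.904e-04  f'(a)=-1.561e+00  a ← 63.065941 − (+9.904e-04/-1.561e+00) = 63.066575
iter 4: u=1.260890  f(a)=+1.646e-08  f'(a)=-1.561e+00  a ← 63.066575 − (+1.646e-08/-1.561e+00) = 63.066575
iter 5: u=1.260890  f(a)=+0.000e+00  f'(a)=-1.561e+00  a ← 63.066575 − (+0.000e+00/-1.561e+00) = 63.066575
converged: |Δa| < 1e-12 after 5 iterations
sag = a·(cosh(S/(2a)) − 1) = 63.066575·(cosh(1.260890) − 1) = 57.137103
T_max/T_min = cosh(S/(2a)) = 1.905981

a=63.067 sag=57.137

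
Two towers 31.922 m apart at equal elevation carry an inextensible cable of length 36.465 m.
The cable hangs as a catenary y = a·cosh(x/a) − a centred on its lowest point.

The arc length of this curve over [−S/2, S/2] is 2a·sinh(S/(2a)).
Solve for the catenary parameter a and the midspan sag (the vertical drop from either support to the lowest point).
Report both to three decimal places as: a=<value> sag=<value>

seed: a₀ = √(S³/(24(L−S))) = √(31.922³/(24·4.543)) = 17.272617
iter 1: u=0.924064  f(a)=+1.980e-01  f'(a)=-5.723e-01  a ← 17.272617 − (+1.980e-01/-5.723e-01) = 17.618480
iter 2: u=0.905924  f(a)=+6.102e-03  f'(a)=-5.375e-01  a ← 17.618480 − (+6.102e-03/-5.375e-01) = 17.629831
iter 3: u=0.905340  f(a)=+6.207e-06  f'(a)=-5.365e-01  a ← 17.629831 − (+6.207e-06/-5.365e-01) = 17.629843
iter 4: u=0.905340  f(a)=+6.423e-12  f'(a)=-5.365e-01  a ← 17.629843 − (+6.423e-12/-5.365e-01) = 17.629843
converged: |Δa| < 1e-12 after 4 iterations
sag = a·(cosh(S/(2a)) − 1) = 17.629843·(cosh(0.905340) − 1) = 7.732243
T_max/T_min = cosh(S/(2a)) = 1.438588

a=17.630 sag=7.732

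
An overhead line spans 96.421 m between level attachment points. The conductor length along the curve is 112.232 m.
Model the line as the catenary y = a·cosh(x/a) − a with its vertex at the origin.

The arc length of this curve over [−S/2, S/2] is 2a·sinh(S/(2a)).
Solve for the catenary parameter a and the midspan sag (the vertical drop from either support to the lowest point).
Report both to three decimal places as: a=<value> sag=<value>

seed: a₀ = √(S³/(24(L−S))) = √(96.421³/(24·15.811)) = 48.604016
iter 1: u=0.991904  f(a)=+7.963e-01  f'(a)=-7.169e-01  a ← 48.604016 − (+7.963e-01/-7.169e-01) = 49.714722
iter 2: u=0.969743  f(a)=+2.811e-02  f'(a)=-6.671e-01  a ← 49.714722 − (+2.811e-02/-6.671e-01) = 49.756864
iter 3: u=0.968922  f(a)=+3.788e-05  f'(a)=-6.653e-01  a ← 49.756864 − (+3.788e-05/-6.653e-01) = 49.756921
iter 4: u=0.968920  f(a)=+6.899e-11  f'(a)=-6.653e-01  a ← 49.756921 − (+6.899e-11/-6.653e-01) = 49.756921
iter 5: u=0.968920  f(a)=+2.842e-14  f'(a)=-6.653e-01  a ← 49.756921 − (+2.842e-14/-6.653e-01) = 49.756921
converged: |Δa| < 1e-12 after 5 iterations
sag = a·(cosh(S/(2a)) − 1) = 49.756921·(cosh(0.968920) − 1) = 25.241457
T_max/T_min = cosh(S/(2a)) = 1.507295

a=49.757 sag=25.241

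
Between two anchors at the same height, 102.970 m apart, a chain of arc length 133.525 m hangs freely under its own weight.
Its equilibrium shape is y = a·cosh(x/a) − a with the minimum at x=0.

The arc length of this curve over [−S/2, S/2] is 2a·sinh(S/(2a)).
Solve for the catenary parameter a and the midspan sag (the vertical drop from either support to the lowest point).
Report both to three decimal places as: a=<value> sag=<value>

seed: a₀ = √(S³/(24(L−S))) = √(102.970³/(24·30.555)) = 38.585071
iter 1: u=1.334324  f(a)=+2.838e+00  f'(a)=-1.884e+00  a ← 38.585071 − (+2.838e+00/-1.884e+00) = 40.091341
iter 2: u=1.284193  f(a)=+1.747e-01  f'(a)=-1.659e+00  a ← 40.091341 − (+1.747e-01/-1.659e+00) = 40.196631
iter 3: u=1.280829  f(a)=+7.574e-04  f'(a)=-1.645e+00  a ← 40.196631 − (+7.574e-04/-1.645e+00) = 40.197092
iter 4: u=1.280814  f(a)=+1.438e-08  f'(a)=-1.644e+00  a ← 40.197092 − (+1.438e-08/-1.644e+00) = 40.197092
iter 5: u=1.280814  f(a)=+2.842e-14  f'(a)=-1.644e+00  a ← 40.197092 − (+2.842e-14/-1.644e+00) = 40.197092
converged: |Δa| < 1e-12 after 5 iterations
sag = a·(cosh(S/(2a)) − 1) = 40.197092·(cosh(1.280814) − 1) = 37.732605
T_max/T_min = cosh(S/(2a)) = 1.938690

a=40.197 sag=37.733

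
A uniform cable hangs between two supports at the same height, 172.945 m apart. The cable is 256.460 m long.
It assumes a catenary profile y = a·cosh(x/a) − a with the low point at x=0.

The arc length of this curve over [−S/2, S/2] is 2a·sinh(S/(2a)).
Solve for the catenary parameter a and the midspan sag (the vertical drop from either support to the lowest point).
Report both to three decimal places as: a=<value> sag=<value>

a=54.136 sag=85.053

seed: a₀ = √(S³/(24(L−S))) = √(172.945³/(24·83.515)) = 50.801221
iter 1: u=1.702174  f(a)=+1.297e+01  f'(a)=-4.345e+00  a ← 50.801221 − (+1.297e+01/-4.345e+00) = 53.786062
iter 2: u=1.607712  f(a)=+1.231e+00  f'(a)=-3.556e+00  a ← 53.786062 − (+1.231e+00/-3.556e+00) = 54.132199
iter 3: u=1.597432  f(a)=+1.365e-02  f'(a)=-3.477e+00  a ← 54.132199 − (+1.365e-02/-3.477e+00) = 54.136125
iter 4: u=1.597316  f(a)=+1.721e-06  f'(a)=-3.476e+00  a ← 54.136125 − (+1.721e-06/-3.476e+00) = 54.136125
iter 5: u=1.597316  f(a)=+5.684e-14  f'(a)=-3.476e+00  a ← 54.136125 − (+5.684e-14/-3.476e+00) = 54.136125
converged: |Δa| < 1e-12 after 5 iterations
sag = a·(cosh(S/(2a)) − 1) = 54.136125·(cosh(1.597316) − 1) = 85.053145
T_max/T_min = cosh(S/(2a)) = 2.571098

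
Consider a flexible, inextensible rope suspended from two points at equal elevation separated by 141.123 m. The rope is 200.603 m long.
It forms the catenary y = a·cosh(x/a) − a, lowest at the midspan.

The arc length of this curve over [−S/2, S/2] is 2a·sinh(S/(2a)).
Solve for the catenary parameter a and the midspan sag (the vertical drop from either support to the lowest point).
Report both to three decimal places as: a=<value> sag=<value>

seed: a₀ = √(S³/(24(L−S))) = √(141.123³/(24·59.480)) = 44.371652
iter 1: u=1.590238  f(a)=+7.990e+00  f'(a)=-3.423e+00  a ← 44.371652 − (+7.990e+00/-3.423e+00) = 46.705734
iter 2: u=1.510767  f(a)=+6.737e-01  f'(a)=-2.868e+00  a ← 46.705734 − (+6.737e-01/-2.868e+00) = 46.940643
iter 3: u=1.503207  f(a)=+5.765e-03  f'(a)=-2.819e+00  a ← 46.940643 − (+5.765e-03/-2.819e+00) = 46.942688
iter 4: u=1.503141  f(a)=+4.302e-07  f'(a)=-2.819e+00  a ← 46.942688 − (+4.302e-07/-2.819e+00) = 46.942688
iter 5: u=1.503141  f(a)=+0.000e+00  f'(a)=-2.819e+00  a ← 46.942688 − (+0.000e+00/-2.819e+00) = 46.942688
converged: |Δa| < 1e-12 after 5 iterations
sag = a·(cosh(S/(2a)) − 1) = 46.942688·(cosh(1.503141) − 1) = 63.800289
T_max/T_min = cosh(S/(2a)) = 2.359110

a=46.943 sag=63.800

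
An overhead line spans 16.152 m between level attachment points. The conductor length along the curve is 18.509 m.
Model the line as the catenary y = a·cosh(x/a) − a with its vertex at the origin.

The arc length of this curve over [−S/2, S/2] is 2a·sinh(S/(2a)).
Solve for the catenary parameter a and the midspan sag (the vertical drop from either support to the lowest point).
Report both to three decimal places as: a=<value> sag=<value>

a=8.814 sag=3.966

seed: a₀ = √(S³/(24(L−S))) = √(16.152³/(24·2.357)) = 8.630859
iter 1: u=0.935712  f(a)=+1.054e-01  f'(a)=-5.955e-01  a ← 8.630859 − (+1.054e-01/-5.955e-01) = 8.807783
iter 2: u=0.916916  f(a)=+3.327e-03  f'(a)=-5.584e-01  a ← 8.807783 − (+3.327e-03/-5.584e-01) = 8.813741
iter 3: u=0.916297  f(a)=+3.557e-06  f'(a)=-5.573e-01  a ← 8.813741 − (+3.557e-06/-5.573e-01) = 8.813747
iter 4: u=0.916296  f(a)=+4.079e-12  f'(a)=-5.573e-01  a ← 8.813747 − (+4.079e-12/-5.573e-01) = 8.813747
converged: |Δa| < 1e-12 after 4 iterations
sag = a·(cosh(S/(2a)) − 1) = 8.813747·(cosh(0.916296) − 1) = 3.966234
T_max/T_min = cosh(S/(2a)) = 1.450005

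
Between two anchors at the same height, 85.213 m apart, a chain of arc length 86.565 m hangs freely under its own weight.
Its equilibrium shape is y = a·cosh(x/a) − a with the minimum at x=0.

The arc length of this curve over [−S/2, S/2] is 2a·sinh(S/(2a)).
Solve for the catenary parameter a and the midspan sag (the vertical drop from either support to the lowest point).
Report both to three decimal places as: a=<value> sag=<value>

seed: a₀ = √(S³/(24(L−S))) = √(85.213³/(24·1.352)) = 138.090822
iter 1: u=0.308540  f(a)=+6.450e-03  f'(a)=-1.977e-02  a ← 138.090822 − (+6.450e-03/-1.977e-02) = 138.417097
iter 2: u=0.307812  f(a)=+2.293e-05  f'(a)=-1.963e-02  a ← 138.417097 − (+2.293e-05/-1.963e-02) = 138.418265
iter 3: u=0.307810  f(a)=+2.921e-10  f'(a)=-1.963e-02  a ← 138.418265 − (+2.921e-10/-1.963e-02) = 138.418265
iter 4: u=0.307810  f(a)=+0.000e+00  f'(a)=-1.963e-02  a ← 138.418265 − (+0.000e+00/-1.963e-02) = 138.418265
converged: |Δa| < 1e-12 after 4 iterations
sag = a·(cosh(S/(2a)) − 1) = 138.418265·(cosh(0.307810) − 1) = 6.609287
T_max/T_min = cosh(S/(2a)) = 1.047749

a=138.418 sag=6.609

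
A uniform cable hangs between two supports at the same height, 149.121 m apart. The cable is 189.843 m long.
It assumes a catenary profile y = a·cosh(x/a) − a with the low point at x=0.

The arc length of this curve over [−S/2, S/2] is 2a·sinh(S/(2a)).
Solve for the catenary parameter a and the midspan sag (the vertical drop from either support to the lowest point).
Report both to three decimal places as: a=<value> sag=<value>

a=60.499 sag=52.063

seed: a₀ = √(S³/(24(L−S))) = √(149.121³/(24·40.722)) = 58.248942
iter 1: u=1.280032  f(a)=+3.469e+00  f'(a)=-1.641e+00  a ← 58.248942 − (+3.469e+00/-1.641e+00) = 60.362904
iter 2: u=1.235204  f(a)=+1.978e-01  f'(a)=-1.459e+00  a ← 60.362904 − (+1.978e-01/-1.459e+00) = 60.498496
iter 3: u=1.232436  f(a)=+7.291e-04  f'(a)=-1.448e+00  a ← 60.498496 − (+7.291e-04/-1.448e+00) = 60.499000
iter 4: u=1.232425  f(a)=+9.985e-09  f'(a)=-1.448e+00  a ← 60.499000 − (+9.985e-09/-1.448e+00) = 60.499000
iter 5: u=1.232425  f(a)=+0.000e+00  f'(a)=-1.448e+00  a ← 60.499000 − (+0.000e+00/-1.448e+00) = 60.499000
converged: |Δa| < 1e-12 after 5 iterations
sag = a·(cosh(S/(2a)) − 1) = 60.499000·(cosh(1.232425) − 1) = 52.063073
T_max/T_min = cosh(S/(2a)) = 1.860561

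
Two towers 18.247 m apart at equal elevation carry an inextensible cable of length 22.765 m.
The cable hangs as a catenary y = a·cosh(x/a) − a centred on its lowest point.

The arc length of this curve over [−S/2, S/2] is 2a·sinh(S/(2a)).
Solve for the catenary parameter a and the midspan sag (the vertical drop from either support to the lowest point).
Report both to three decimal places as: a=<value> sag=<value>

seed: a₀ = √(S³/(24(L−S))) = √(18.247³/(24·4.518)) = 7.485287
iter 1: u=1.218858  f(a)=+3.477e-01  f'(a)=-1.396e+00  a ← 7.485287 − (+3.477e-01/-1.396e+00) = 7.734318
iter 2: u=1.179613  f(a)=+1.811e-02  f'(a)=-1.254e+00  a ← 7.734318 − (+1.811e-02/-1.254e+00) = 7.748754
iter 3: u=1.177415  f(a)=+5.507e-05  f'(a)=-1.247e+00  a ← 7.748754 − (+5.507e-05/-1.247e+00) = 7.748798
iter 4: u=1.177408  f(a)=+5.127e-10  f'(a)=-1.247e+00  a ← 7.748798 − (+5.127e-10/-1.247e+00) = 7.748798
iter 5: u=1.177408  f(a)=+3.553e-15  f'(a)=-1.247e+00  a ← 7.748798 − (+3.553e-15/-1.247e+00) = 7.748798
converged: |Δa| < 1e-12 after 5 iterations
sag = a·(cosh(S/(2a)) − 1) = 7.748798·(cosh(1.177408) − 1) = 6.020921
T_max/T_min = cosh(S/(2a)) = 1.777014

a=7.749 sag=6.021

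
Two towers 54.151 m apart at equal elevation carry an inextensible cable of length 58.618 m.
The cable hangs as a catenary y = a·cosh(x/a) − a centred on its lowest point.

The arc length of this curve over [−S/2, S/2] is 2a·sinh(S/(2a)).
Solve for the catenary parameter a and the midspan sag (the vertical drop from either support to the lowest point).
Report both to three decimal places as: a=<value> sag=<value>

a=38.953 sag=9.795

seed: a₀ = √(S³/(24(L−S))) = √(54.151³/(24·4.467)) = 38.485411
iter 1: u=0.703526  f(a)=+1.119e-01  f'(a)=-2.438e-01  a ← 38.485411 − (+1.119e-01/-2.438e-01) = 38.944159
iter 2: u=0.695239  f(a)=+2.032e-03  f'(a)=-2.350e-01  a ← 38.944159 − (+2.032e-03/-2.350e-01) = 38.952802
iter 3: u=0.695085  f(a)=+6.976e-07  f'(a)=-2.349e-01  a ← 38.952802 − (+6.976e-07/-2.349e-01) = 38.952805
iter 4: u=0.695085  f(a)=+8.527e-14  f'(a)=-2.349e-01  a ← 38.952805 − (+8.527e-14/-2.349e-01) = 38.952805
converged: |Δa| < 1e-12 after 4 iterations
sag = a·(cosh(S/(2a)) − 1) = 38.952805·(cosh(0.695085) − 1) = 9.794898
T_max/T_min = cosh(S/(2a)) = 1.251456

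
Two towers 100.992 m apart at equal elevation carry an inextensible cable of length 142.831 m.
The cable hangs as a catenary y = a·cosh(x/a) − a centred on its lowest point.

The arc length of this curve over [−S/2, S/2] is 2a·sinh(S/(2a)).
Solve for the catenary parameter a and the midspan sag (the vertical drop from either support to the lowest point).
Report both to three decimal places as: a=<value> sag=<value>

a=33.855 sag=45.179

seed: a₀ = √(S³/(24(L−S))) = √(100.992³/(24·41.839)) = 32.028322
iter 1: u=1.576605  f(a)=+5.519e+00  f'(a)=-3.322e+00  a ← 32.028322 − (+5.519e+00/-3.322e+00) = 33.689321
iter 2: u=1.498873  f(a)=+4.584e-01  f'(a)=-2.791e+00  a ← 33.689321 − (+4.584e-01/-2.791e+00) = 33.853518
iter 3: u=1.491603  f(a)=+3.795e-03  f'(a)=-2.745e+00  a ← 33.853518 − (+3.795e-03/-2.745e+00) = 33.854901
iter 4: u=1.491542  f(a)=+2.649e-07  f'(a)=-2.745e+00  a ← 33.854901 − (+2.649e-07/-2.745e+00) = 33.854901
iter 5: u=1.491542  f(a)=+0.000e+00  f'(a)=-2.745e+00  a ← 33.854901 − (+0.000e+00/-2.745e+00) = 33.854901
converged: |Δa| < 1e-12 after 5 iterations
sag = a·(cosh(S/(2a)) − 1) = 33.854901·(cosh(1.491542) − 1) = 45.178813
T_max/T_min = cosh(S/(2a)) = 2.334484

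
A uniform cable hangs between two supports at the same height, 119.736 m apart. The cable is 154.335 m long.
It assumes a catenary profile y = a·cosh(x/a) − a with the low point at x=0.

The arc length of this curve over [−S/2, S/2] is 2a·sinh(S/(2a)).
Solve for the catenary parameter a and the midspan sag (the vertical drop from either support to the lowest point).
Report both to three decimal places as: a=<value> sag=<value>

a=47.320 sag=43.201

seed: a₀ = √(S³/(24(L−S))) = √(119.736³/(24·34.599)) = 45.467359
iter 1: u=1.316725  f(a)=+3.126e+00  f'(a)=-1.803e+00  a ← 45.467359 − (+3.126e+00/-1.803e+00) = 47.201548
iter 2: u=1.268348  f(a)=+1.878e-01  f'(a)=-1.592e+00  a ← 47.201548 − (+1.878e-01/-1.592e+00) = 47.319482
iter 3: u=1.265187  f(a)=+7.730e-04  f'(a)=-1.579e+00  a ← 47.319482 − (+7.730e-04/-1.579e+00) = 47.319971
iter 4: u=1.265174  f(a)=+1.322e-08  f'(a)=-1.579e+00  a ← 47.319971 − (+1.322e-08/-1.579e+00) = 47.319971
iter 5: u=1.265174  f(a)=-2.842e-14  f'(a)=-1.579e+00  a ← 47.319971 − (-2.842e-14/-1.579e+00) = 47.319971
converged: |Δa| < 1e-12 after 5 iterations
sag = a·(cosh(S/(2a)) − 1) = 47.319971·(cosh(1.265174) − 1) = 43.200760
T_max/T_min = cosh(S/(2a)) = 1.912950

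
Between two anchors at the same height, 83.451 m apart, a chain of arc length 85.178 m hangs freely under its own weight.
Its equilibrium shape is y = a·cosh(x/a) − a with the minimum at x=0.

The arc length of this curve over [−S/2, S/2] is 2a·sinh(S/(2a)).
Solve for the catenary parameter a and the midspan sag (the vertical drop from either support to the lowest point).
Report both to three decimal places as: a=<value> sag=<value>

seed: a₀ = √(S³/(24(L−S))) = √(83.451³/(24·1.727)) = 118.411949
iter 1: u=0.352376  f(a)=+1.075e-02  f'(a)=-2.953e-02  a ← 118.411949 − (+1.075e-02/-2.953e-02) = 118.776072
iter 2: u=0.351296  f(a)=+4.981e-05  f'(a)=-2.926e-02  a ← 118.776072 − (+4.981e-05/-2.926e-02) = 118.777774
iter 3: u=0.351290  f(a)=+1.079e-09  f'(a)=-2.926e-02  a ← 118.777774 − (+1.079e-09/-2.926e-02) = 118.777774
iter 4: u=0.351290  f(a)=+0.000e+00  f'(a)=-2.926e-02  a ← 118.777774 − (+0.000e+00/-2.926e-02) = 118.777774
converged: |Δa| < 1e-12 after 4 iterations
sag = a·(cosh(S/(2a)) − 1) = 118.777774·(cosh(0.351290) − 1) = 7.404564
T_max/T_min = cosh(S/(2a)) = 1.062340

a=118.778 sag=7.405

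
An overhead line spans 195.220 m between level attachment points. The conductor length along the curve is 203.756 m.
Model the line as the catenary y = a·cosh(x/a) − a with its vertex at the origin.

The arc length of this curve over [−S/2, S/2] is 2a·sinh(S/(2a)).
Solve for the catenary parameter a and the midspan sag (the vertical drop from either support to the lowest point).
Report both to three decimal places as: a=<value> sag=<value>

seed: a₀ = √(S³/(24(L−S))) = √(195.220³/(24·8.536)) = 190.569607
iter 1: u=0.512201  f(a)=+1.127e-01  f'(a)=-9.196e-02  a ← 190.569607 − (+1.127e-01/-9.196e-02) = 191.794894
iter 2: u=0.508929  f(a)=+1.096e-03  f'(a)=-9.018e-02  a ← 191.794894 − (+1.096e-03/-9.018e-02) = 191.807047
iter 3: u=0.508897  f(a)=+1.059e-07  f'(a)=-9.016e-02  a ← 191.807047 − (+1.059e-07/-9.016e-02) = 191.807049
iter 4: u=0.508897  f(a)=+0.000e+00  f'(a)=-9.016e-02  a ← 191.807049 − (+0.000e+00/-9.016e-02) = 191.807049
converged: |Δa| < 1e-12 after 4 iterations
sag = a·(cosh(S/(2a)) − 1) = 191.807049·(cosh(0.508897) − 1) = 25.377368
T_max/T_min = cosh(S/(2a)) = 1.132307

a=191.807 sag=25.377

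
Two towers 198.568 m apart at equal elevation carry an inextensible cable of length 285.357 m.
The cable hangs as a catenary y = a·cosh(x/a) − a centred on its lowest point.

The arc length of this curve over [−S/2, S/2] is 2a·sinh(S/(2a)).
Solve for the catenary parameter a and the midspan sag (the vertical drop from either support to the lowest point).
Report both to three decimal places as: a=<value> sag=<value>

a=64.983 sag=91.797

seed: a₀ = √(S³/(24(L−S))) = √(198.568³/(24·86.789)) = 61.309240
iter 1: u=1.619397  f(a)=+1.212e+01  f'(a)=-3.647e+00  a ← 61.309240 − (+1.212e+01/-3.647e+00) = 64.632008
iter 2: u=1.536143  f(a)=+1.055e+00  f'(a)=-3.037e+00  a ← 64.632008 − (+1.055e+00/-3.037e+00) = 64.979318
iter 3: u=1.527932  f(a)=+9.677e-03  f'(a)=-2.982e+00  a ← 64.979318 − (+9.677e-03/-2.982e+00) = 64.982563
iter 4: u=1.527856  f(a)=+8.309e-07  f'(a)=-2.981e+00  a ← 64.982563 − (+8.309e-07/-2.981e+00) = 64.982564
iter 5: u=1.527856  f(a)=+0.000e+00  f'(a)=-2.981e+00  a ← 64.982564 − (+0.000e+00/-2.981e+00) = 64.982564
converged: |Δa| < 1e-12 after 5 iterations
sag = a·(cosh(S/(2a)) − 1) = 64.982564·(cosh(1.527856) − 1) = 91.797180
T_max/T_min = cosh(S/(2a)) = 2.412643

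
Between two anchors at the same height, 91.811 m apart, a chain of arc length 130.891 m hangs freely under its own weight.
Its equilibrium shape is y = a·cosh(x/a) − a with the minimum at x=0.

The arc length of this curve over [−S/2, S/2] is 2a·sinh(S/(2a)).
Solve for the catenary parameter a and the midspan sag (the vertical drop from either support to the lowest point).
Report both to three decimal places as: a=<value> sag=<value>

a=30.405 sag=41.759

seed: a₀ = √(S³/(24(L−S))) = √(91.811³/(24·39.080)) = 28.724943
iter 1: u=1.598106  f(a)=+5.305e+00  f'(a)=-3.482e+00  a ← 28.724943 − (+5.305e+00/-3.482e+00) = 30.248294
iter 2: u=1.517623  f(a)=+4.512e-01  f'(a)=-2.913e+00  a ← 30.248294 − (+4.512e-01/-2.913e+00) = 30.403192
iter 3: u=1.509891  f(a)=+3.935e-03  f'(a)=-2.862e+00  a ← 30.403192 − (+3.935e-03/-2.862e+00) = 30.404567
iter 4: u=1.509823  f(a)=+3.050e-07  f'(a)=-2.862e+00  a ← 30.404567 − (+3.050e-07/-2.862e+00) = 30.404567
iter 5: u=1.509823  f(a)=+0.000e+00  f'(a)=-2.862e+00  a ← 30.404567 − (+0.000e+00/-2.862e+00) = 30.404567
converged: |Δa| < 1e-12 after 5 iterations
sag = a·(cosh(S/(2a)) − 1) = 30.404567·(cosh(1.509823) − 1) = 41.758797
T_max/T_min = cosh(S/(2a)) = 2.373438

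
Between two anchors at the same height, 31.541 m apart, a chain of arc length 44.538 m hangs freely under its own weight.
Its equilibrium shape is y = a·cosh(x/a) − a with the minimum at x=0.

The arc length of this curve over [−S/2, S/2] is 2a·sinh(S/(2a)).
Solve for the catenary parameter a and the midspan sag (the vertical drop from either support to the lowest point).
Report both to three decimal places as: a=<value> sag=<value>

seed: a₀ = √(S³/(24(L−S))) = √(31.541³/(24·12.997)) = 10.029655
iter 1: u=1.572387  f(a)=+1.705e+00  f'(a)=-3.292e+00  a ← 10.029655 − (+1.705e+00/-3.292e+00) = 10.547495
iter 2: u=1.495189  f(a)=+1.409e-01  f'(a)=-2.768e+00  a ← 10.547495 − (+1.409e-01/-2.768e+00) = 10.598402
iter 3: u=1.488007  f(a)=+1.155e-03  f'(a)=-2.723e+00  a ← 10.598402 − (+1.155e-03/-2.723e+00) = 10.598826
iter 4: u=1.487948  f(a)=+7.894e-08  f'(a)=-2.722e+00  a ← 10.598826 − (+7.894e-08/-2.722e+00) = 10.598826
iter 5: u=1.487948  f(a)=-7.105e-15  f'(a)=-2.722e+00  a ← 10.598826 − (-7.105e-15/-2.722e+00) = 10.598826
converged: |Δa| < 1e-12 after 5 iterations
sag = a·(cosh(S/(2a)) − 1) = 10.598826·(cosh(1.487948) − 1) = 14.063767
T_max/T_min = cosh(S/(2a)) = 2.326917

a=10.599 sag=14.064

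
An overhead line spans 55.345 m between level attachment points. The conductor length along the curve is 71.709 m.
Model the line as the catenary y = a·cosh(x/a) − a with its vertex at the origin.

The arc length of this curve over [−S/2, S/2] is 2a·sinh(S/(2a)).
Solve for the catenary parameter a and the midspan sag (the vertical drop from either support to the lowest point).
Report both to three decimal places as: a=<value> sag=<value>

seed: a₀ = √(S³/(24(L−S))) = √(55.345³/(24·16.364)) = 20.776253
iter 1: u=1.331929  f(a)=+1.514e+00  f'(a)=-1.873e+00  a ← 20.776253 − (+1.514e+00/-1.873e+00) = 21.584768
iter 2: u=1.282038  f(a)=+9.289e-02  f'(a)=-1.650e+00  a ← 21.584768 − (+9.289e-02/-1.650e+00) = 21.641074
iter 3: u=1.278703  f(a)=+4.000e-04  f'(a)=-1.635e+00  a ← 21.641074 − (+4.000e-04/-1.635e+00) = 21.641319
iter 4: u=1.278688  f(a)=+7.487e-09  f'(a)=-1.635e+00  a ← 21.641319 − (+7.487e-09/-1.635e+00) = 21.641319
iter 5: u=1.278688  f(a)=+0.000e+00  f'(a)=-1.635e+00  a ← 21.641319 − (+0.000e+00/-1.635e+00) = 21.641319
converged: |Δa| < 1e-12 after 5 iterations
sag = a·(cosh(S/(2a)) − 1) = 21.641319·(cosh(1.278688) − 1) = 20.238173
T_max/T_min = cosh(S/(2a)) = 1.935164

a=21.641 sag=20.238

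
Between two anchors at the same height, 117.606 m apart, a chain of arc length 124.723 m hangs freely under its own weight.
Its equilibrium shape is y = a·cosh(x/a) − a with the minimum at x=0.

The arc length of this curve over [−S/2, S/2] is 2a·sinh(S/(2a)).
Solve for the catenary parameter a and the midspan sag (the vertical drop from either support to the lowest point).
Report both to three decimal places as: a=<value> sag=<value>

a=98.460 sag=18.087

seed: a₀ = √(S³/(24(L−S))) = √(117.606³/(24·7.117)) = 97.586584
iter 1: u=0.602573  f(a)=+1.303e-01  f'(a)=-1.512e-01  a ← 97.586584 − (+1.303e-01/-1.512e-01) = 98.448407
iter 2: u=0.597298  f(a)=+1.747e-03  f'(a)=-1.472e-01  a ← 98.448407 − (+1.747e-03/-1.472e-01) = 98.460273
iter 3: u=0.597226  f(a)=+3.232e-07  f'(a)=-1.471e-01  a ← 98.460273 − (+3.232e-07/-1.471e-01) = 98.460275
iter 4: u=0.597226  f(a)=+1.421e-14  f'(a)=-1.471e-01  a ← 98.460275 − (+1.421e-14/-1.471e-01) = 98.460275
converged: |Δa| < 1e-12 after 4 iterations
sag = a·(cosh(S/(2a)) − 1) = 98.460275·(cosh(0.597226) − 1) = 18.087494
T_max/T_min = cosh(S/(2a)) = 1.183703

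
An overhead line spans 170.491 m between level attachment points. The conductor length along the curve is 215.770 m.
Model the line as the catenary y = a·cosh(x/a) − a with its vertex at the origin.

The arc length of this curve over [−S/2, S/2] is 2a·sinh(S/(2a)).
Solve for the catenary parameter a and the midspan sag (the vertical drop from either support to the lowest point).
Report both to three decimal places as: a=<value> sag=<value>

a=70.071 sag=58.572

seed: a₀ = √(S³/(24(L−S))) = √(170.491³/(24·45.279)) = 67.530218
iter 1: u=1.262331  f(a)=+3.748e+00  f'(a)=-1.567e+00  a ← 67.530218 − (+3.748e+00/-1.567e+00) = 69.921410
iter 2: u=1.219162  f(a)=+2.082e-01  f'(a)=-1.397e+00  a ← 69.921410 − (+2.082e-01/-1.397e+00) = 70.070429
iter 3: u=1.216569  f(a)=+7.268e-04  f'(a)=-1.388e+00  a ← 70.070429 − (+7.268e-04/-1.388e+00) = 70.070953
iter 4: u=1.216560  f(a)=+8.920e-09  f'(a)=-1.388e+00  a ← 70.070953 − (+8.920e-09/-1.388e+00) = 70.070953
iter 5: u=1.216560  f(a)=+0.000e+00  f'(a)=-1.388e+00  a ← 70.070953 − (+0.000e+00/-1.388e+00) = 70.070953
converged: |Δa| < 1e-12 after 5 iterations
sag = a·(cosh(S/(2a)) − 1) = 70.070953·(cosh(1.216560) − 1) = 58.572398
T_max/T_min = cosh(S/(2a)) = 1.835901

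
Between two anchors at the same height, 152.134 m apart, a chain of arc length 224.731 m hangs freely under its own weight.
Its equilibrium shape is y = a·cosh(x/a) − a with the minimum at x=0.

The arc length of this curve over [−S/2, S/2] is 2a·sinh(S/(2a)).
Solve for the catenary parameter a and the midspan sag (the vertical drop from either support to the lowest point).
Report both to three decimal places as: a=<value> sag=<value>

seed: a₀ = √(S³/(24(L−S))) = √(152.134³/(24·72.597)) = 44.954634
iter 1: u=1.692084  f(a)=+1.113e+01  f'(a)=-4.254e+00  a ← 44.954634 − (+1.113e+01/-4.254e+00) = 47.570878
iter 2: u=1.599025  f(a)=+1.046e+00  f'(a)=-3.489e+00  a ← 47.570878 − (+1.046e+00/-3.489e+00) = 47.870534
iter 3: u=1.589015  f(a)=+1.134e-02  f'(a)=-3.414e+00  a ← 47.870534 − (+1.134e-02/-3.414e+00) = 47.873855
iter 4: u=1.588905  f(a)=+1.366e-06  f'(a)=-3.413e+00  a ← 47.873855 − (+1.366e-06/-3.413e+00) = 47.873856
iter 5: u=1.588905  f(a)=+5.684e-14  f'(a)=-3.413e+00  a ← 47.873856 − (+5.684e-14/-3.413e+00) = 47.873856
converged: |Δa| < 1e-12 after 5 iterations
sag = a·(cosh(S/(2a)) − 1) = 47.873856·(cosh(1.588905) − 1) = 74.265047
T_max/T_min = cosh(S/(2a)) = 2.551265

a=47.874 sag=74.265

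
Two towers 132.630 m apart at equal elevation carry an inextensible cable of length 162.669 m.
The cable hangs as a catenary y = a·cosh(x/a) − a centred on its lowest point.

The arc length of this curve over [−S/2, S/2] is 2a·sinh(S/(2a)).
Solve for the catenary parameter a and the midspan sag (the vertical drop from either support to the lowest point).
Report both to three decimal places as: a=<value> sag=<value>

seed: a₀ = √(S³/(24(L−S))) = √(132.630³/(24·30.039)) = 56.887166
iter 1: u=1.165729  f(a)=+2.108e+00  f'(a)=-1.207e+00  a ← 56.887166 − (+2.108e+00/-1.207e+00) = 58.634287
iter 2: u=1.130994  f(a)=+1.010e-01  f'(a)=-1.094e+00  a ← 58.634287 − (+1.010e-01/-1.094e+00) = 58.726665
iter 3: u=1.129214  f(a)=+2.578e-04  f'(a)=-1.088e+00  a ← 58.726665 − (+2.578e-04/-1.088e+00) = 58.726902
iter 4: u=1.129210  f(a)=+1.688e-09  f'(a)=-1.088e+00  a ← 58.726902 − (+1.688e-09/-1.088e+00) = 58.726902
iter 5: u=1.129210  f(a)=+5.684e-14  f'(a)=-1.088e+00  a ← 58.726902 − (+5.684e-14/-1.088e+00) = 58.726902
converged: |Δa| < 1e-12 after 5 iterations
sag = a·(cosh(S/(2a)) − 1) = 58.726902·(cosh(1.129210) − 1) = 41.593335
T_max/T_min = cosh(S/(2a)) = 1.708250

a=58.727 sag=41.593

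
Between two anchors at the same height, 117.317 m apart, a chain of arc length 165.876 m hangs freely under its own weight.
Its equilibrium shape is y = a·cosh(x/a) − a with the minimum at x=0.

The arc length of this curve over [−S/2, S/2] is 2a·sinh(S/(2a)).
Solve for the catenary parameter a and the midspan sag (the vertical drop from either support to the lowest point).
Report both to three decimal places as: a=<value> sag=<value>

seed: a₀ = √(S³/(24(L−S))) = √(117.317³/(24·48.559)) = 37.222105
iter 1: u=1.575905  f(a)=+6.399e+00  f'(a)=-3.317e+00  a ← 37.222105 − (+6.399e+00/-3.317e+00) = 39.151038
iter 2: u=1.498262  f(a)=+5.311e-01  f'(a)=-2.788e+00  a ← 39.151038 − (+5.311e-01/-2.788e+00) = 39.341546
iter 3: u=1.491006  f(a)=+4.389e-03  f'(a)=-2.742e+00  a ← 39.341546 − (+4.389e-03/-2.742e+00) = 39.343147
iter 4: u=1.490946  f(a)=+3.053e-07  f'(a)=-2.741e+00  a ← 39.343147 − (+3.053e-07/-2.741e+00) = 39.343147
iter 5: u=1.490946  f(a)=-2.842e-14  f'(a)=-2.741e+00  a ← 39.343147 − (-2.842e-14/-2.741e+00) = 39.343147
converged: |Δa| < 1e-12 after 5 iterations
sag = a·(cosh(S/(2a)) − 1) = 39.343147·(cosh(1.490946) − 1) = 52.453340
T_max/T_min = cosh(S/(2a)) = 2.333227

a=39.343 sag=52.453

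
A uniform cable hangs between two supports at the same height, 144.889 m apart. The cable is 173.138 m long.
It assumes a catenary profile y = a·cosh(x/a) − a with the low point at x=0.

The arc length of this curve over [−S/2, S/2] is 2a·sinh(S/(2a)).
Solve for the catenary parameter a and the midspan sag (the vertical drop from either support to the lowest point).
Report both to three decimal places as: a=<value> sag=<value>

seed: a₀ = √(S³/(24(L−S))) = √(144.889³/(24·28.249)) = 66.980126
iter 1: u=1.081582  f(a)=+1.699e+00  f'(a)=-9.464e-01  a ← 66.980126 − (+1.699e+00/-9.464e-01) = 68.775460
iter 2: u=1.053348  f(a)=+7.071e-02  f'(a)=-8.691e-01  a ← 68.775460 − (+7.071e-02/-8.691e-01) = 68.856820
iter 3: u=1.052103  f(a)=+1.342e-04  f'(a)=-8.658e-01  a ← 68.856820 − (+1.342e-04/-8.658e-01) = 68.856975
iter 4: u=1.052101  f(a)=+4.859e-10  f'(a)=-8.658e-01  a ← 68.856975 − (+4.859e-10/-8.658e-01) = 68.856975
iter 5: u=1.052101  f(a)=+0.000e+00  f'(a)=-8.658e-01  a ← 68.856975 − (+0.000e+00/-8.658e-01) = 68.856975
converged: |Δa| < 1e-12 after 5 iterations
sag = a·(cosh(S/(2a)) − 1) = 68.856975·(cosh(1.052101) − 1) = 41.757105
T_max/T_min = cosh(S/(2a)) = 1.606432

a=68.857 sag=41.757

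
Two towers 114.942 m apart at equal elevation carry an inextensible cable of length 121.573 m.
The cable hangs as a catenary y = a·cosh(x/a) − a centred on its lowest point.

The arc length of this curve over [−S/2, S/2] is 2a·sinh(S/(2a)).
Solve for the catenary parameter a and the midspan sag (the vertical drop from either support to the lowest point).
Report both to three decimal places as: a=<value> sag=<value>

a=98.518 sag=17.244

seed: a₀ = √(S³/(24(L−S))) = √(114.942³/(24·6.631)) = 97.683900
iter 1: u=0.588336  f(a)=+1.157e-01  f'(a)=-1.405e-01  a ← 97.683900 − (+1.157e-01/-1.405e-01) = 98.507350
iter 2: u=0.583418  f(a)=+1.479e-03  f'(a)=-1.369e-01  a ← 98.507350 − (+1.479e-03/-1.369e-01) = 98.518153
iter 3: u=0.583354  f(a)=+2.488e-07  f'(a)=-1.369e-01  a ← 98.518153 − (+2.488e-07/-1.369e-01) = 98.518154
iter 4: u=0.583354  f(a)=+0.000e+00  f'(a)=-1.369e-01  a ← 98.518154 − (+0.000e+00/-1.369e-01) = 98.518154
converged: |Δa| < 1e-12 after 4 iterations
sag = a·(cosh(S/(2a)) − 1) = 98.518154·(cosh(0.583354) − 1) = 17.243779
T_max/T_min = cosh(S/(2a)) = 1.175031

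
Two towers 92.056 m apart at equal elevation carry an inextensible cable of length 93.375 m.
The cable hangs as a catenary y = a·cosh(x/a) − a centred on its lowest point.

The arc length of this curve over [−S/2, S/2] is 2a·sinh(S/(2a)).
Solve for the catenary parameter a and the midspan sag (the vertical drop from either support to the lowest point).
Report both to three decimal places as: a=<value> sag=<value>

seed: a₀ = √(S³/(24(L−S))) = √(92.056³/(24·1.319)) = 156.982099
iter 1: u=0.293205  f(a)=+5.681e-03  f'(a)=-1.695e-02  a ← 156.982099 − (+5.681e-03/-1.695e-02) = 157.317291
iter 2: u=0.292581  f(a)=+1.825e-05  f'(a)=-1.684e-02  a ← 157.317291 − (+1.825e-05/-1.684e-02) = 157.318375
iter 3: u=0.292579  f(a)=+1.896e-10  f'(a)=-1.684e-02  a ← 157.318375 − (+1.896e-10/-1.684e-02) = 157.318375
iter 4: u=0.292579  f(a)=-1.421e-14  f'(a)=-1.684e-02  a ← 157.318375 − (-1.421e-14/-1.684e-02) = 157.318375
converged: |Δa| < 1e-12 after 4 iterations
sag = a·(cosh(S/(2a)) − 1) = 157.318375·(cosh(0.292579) − 1) = 6.781576
T_max/T_min = cosh(S/(2a)) = 1.043107

a=157.318 sag=6.782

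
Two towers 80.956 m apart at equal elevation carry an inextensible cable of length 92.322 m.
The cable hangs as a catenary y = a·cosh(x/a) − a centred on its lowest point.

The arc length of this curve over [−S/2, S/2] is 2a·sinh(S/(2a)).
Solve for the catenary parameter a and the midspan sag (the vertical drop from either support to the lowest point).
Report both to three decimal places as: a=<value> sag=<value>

seed: a₀ = √(S³/(24(L−S))) = √(80.956³/(24·11.366)) = 44.102592
iter 1: u=0.917815  f(a)=+4.884e-01  f'(a)=-5.602e-01  a ← 44.102592 − (+4.884e-01/-5.602e-01) = 44.974528
iter 2: u=0.900021  f(a)=+1.486e-02  f'(a)=-5.266e-01  a ← 44.974528 − (+1.486e-02/-5.266e-01) = 45.002751
iter 3: u=0.899456  f(a)=+1.471e-05  f'(a)=-5.255e-01  a ← 45.002751 − (+1.471e-05/-5.255e-01) = 45.002779
iter 4: u=0.899456  f(a)=+1.445e-11  f'(a)=-5.255e-01  a ← 45.002779 − (+1.445e-11/-5.255e-01) = 45.002779
converged: |Δa| < 1e-12 after 4 iterations
sag = a·(cosh(S/(2a)) − 1) = 45.002779·(cosh(0.899456) − 1) = 19.464950
T_max/T_min = cosh(S/(2a)) = 1.432528

a=45.003 sag=19.465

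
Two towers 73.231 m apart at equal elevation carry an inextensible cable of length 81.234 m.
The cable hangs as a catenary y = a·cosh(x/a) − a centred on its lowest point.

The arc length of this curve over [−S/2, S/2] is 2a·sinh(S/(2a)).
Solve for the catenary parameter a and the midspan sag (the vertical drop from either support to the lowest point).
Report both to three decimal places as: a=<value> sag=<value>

seed: a₀ = √(S³/(24(L−S))) = √(73.231³/(24·8.003)) = 45.217903
iter 1: u=0.809757  f(a)=+2.665e-01  f'(a)=-3.777e-01  a ← 45.217903 − (+2.665e-01/-3.777e-01) = 45.923462
iter 2: u=0.797316  f(a)=+6.366e-03  f'(a)=-3.599e-01  a ← 45.923462 − (+6.366e-03/-3.599e-01) = 45.941151
iter 3: u=0.797009  f(a)=+3.829e-06  f'(a)=-3.595e-01  a ← 45.941151 − (+3.829e-06/-3.595e-01) = 45.941162
iter 4: u=0.797009  f(a)=+1.393e-12  f'(a)=-3.595e-01  a ← 45.941162 − (+1.393e-12/-3.595e-01) = 45.941162
converged: |Δa| < 1e-12 after 4 iterations
sag = a·(cosh(S/(2a)) − 1) = 45.941162·(cosh(0.797009) − 1) = 15.380376
T_max/T_min = cosh(S/(2a)) = 1.334784

a=45.941 sag=15.380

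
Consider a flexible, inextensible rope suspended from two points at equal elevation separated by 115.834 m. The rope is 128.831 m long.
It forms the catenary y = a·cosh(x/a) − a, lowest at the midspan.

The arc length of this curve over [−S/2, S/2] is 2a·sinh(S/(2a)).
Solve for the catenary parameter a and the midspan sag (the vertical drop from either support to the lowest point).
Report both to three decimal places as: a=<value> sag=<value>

a=71.746 sag=24.674

seed: a₀ = √(S³/(24(L−S))) = √(115.834³/(24·12.997)) = 70.587354
iter 1: u=0.820501  f(a)=+4.446e-01  f'(a)=-3.936e-01  a ← 70.587354 − (+4.446e-01/-3.936e-01) = 71.716717
iter 2: u=0.807580  f(a)=+1.089e-02  f'(a)=-3.746e-01  a ← 71.716717 − (+1.089e-02/-3.746e-01) = 71.745802
iter 3: u=0.807253  f(a)=+6.906e-06  f'(a)=-3.741e-01  a ← 71.745802 − (+6.906e-06/-3.741e-01) = 71.745820
iter 4: u=0.807253  f(a)=+2.785e-12  f'(a)=-3.741e-01  a ← 71.745820 − (+2.785e-12/-3.741e-01) = 71.745820
converged: |Δa| < 1e-12 after 4 iterations
sag = a·(cosh(S/(2a)) − 1) = 71.745820·(cosh(0.807253) − 1) = 24.674195
T_max/T_min = cosh(S/(2a)) = 1.343911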